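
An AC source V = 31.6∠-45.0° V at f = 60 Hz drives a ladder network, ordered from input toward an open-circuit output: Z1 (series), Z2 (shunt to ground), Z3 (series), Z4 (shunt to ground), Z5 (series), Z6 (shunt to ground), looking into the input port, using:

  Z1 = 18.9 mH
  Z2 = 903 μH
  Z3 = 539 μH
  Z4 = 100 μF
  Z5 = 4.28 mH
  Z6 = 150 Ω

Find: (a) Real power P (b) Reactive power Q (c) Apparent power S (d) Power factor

Step 1 — Angular frequency: ω = 2π·f = 2π·60 = 377 rad/s.
Step 2 — Component impedances:
  Z1: Z = jωL = j·377·0.0189 = 0 + j7.125 Ω
  Z2: Z = jωL = j·377·0.000903 = 0 + j0.3404 Ω
  Z3: Z = jωL = j·377·0.000539 = 0 + j0.2032 Ω
  Z4: Z = 1/(jωC) = -j/(ω·C) = 0 - j26.53 Ω
  Z5: Z = jωL = j·377·0.00428 = 0 + j1.614 Ω
  Z6: Z = R = 150 Ω
Step 3 — Ladder network (open output): work backward from the far end, alternating series and parallel combinations. Z_in = 0.0008051 + j7.47 Ω = 7.47∠90.0° Ω.
Step 4 — Source phasor: V = 31.6∠-45.0° V = 22.34 - j22.34 V.
Step 5 — Current: I = V / Z = -2.991 - j2.992 A = 4.23∠-135.0° A.
Step 6 — Complex power: S = V·I* = 0.01441 + j133.7 VA.
Step 7 — Real power: P = Re(S) = 0.01441 W.
Step 8 — Reactive power: Q = Im(S) = 133.7 VAR.
Step 9 — Apparent power: |S| = 133.7 VA.
Step 10 — Power factor: PF = P/|S| = 0.0001078 (lagging).

(a) P = 0.01441 W  (b) Q = 133.7 VAR  (c) S = 133.7 VA  (d) PF = 0.0001078 (lagging)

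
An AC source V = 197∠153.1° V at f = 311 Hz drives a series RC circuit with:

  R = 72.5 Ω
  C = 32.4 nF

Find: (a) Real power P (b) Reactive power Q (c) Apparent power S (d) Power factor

Step 1 — Angular frequency: ω = 2π·f = 2π·311 = 1954 rad/s.
Step 2 — Component impedances:
  R: Z = R = 72.5 Ω
  C: Z = 1/(jωC) = -j/(ω·C) = 0 - j1.579e+04 Ω
Step 3 — Series combination: Z_total = R + C = 72.5 - j1.579e+04 Ω = 1.579e+04∠-89.7° Ω.
Step 4 — Source phasor: V = 197∠153.1° V = -175.7 + j89.13 V.
Step 5 — Current: I = V / Z = -0.005694 - j0.0111 A = 0.01247∠-117.2° A.
Step 6 — Complex power: S = V·I* = 0.01128 - j2.457 VA.
Step 7 — Real power: P = Re(S) = 0.01128 W.
Step 8 — Reactive power: Q = Im(S) = -2.457 VAR.
Step 9 — Apparent power: |S| = 2.457 VA.
Step 10 — Power factor: PF = P/|S| = 0.00459 (leading).

(a) P = 0.01128 W  (b) Q = -2.457 VAR  (c) S = 2.457 VA  (d) PF = 0.00459 (leading)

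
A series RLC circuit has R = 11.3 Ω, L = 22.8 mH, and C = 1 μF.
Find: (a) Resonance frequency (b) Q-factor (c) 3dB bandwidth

Step 1 — Resonance: ω₀ = 1/√(LC) = 1/√(0.0228·1e-06) = 6623 rad/s.
Step 2 — f₀ = ω₀/(2π) = 1054 Hz.
Step 3 — Series Q: Q = ω₀L/R = 6623·0.0228/11.3 = 13.36.
Step 4 — Bandwidth: Δω = ω₀/Q = 495.6 rad/s; BW = Δω/(2π) = 78.88 Hz.

(a) f₀ = 1054 Hz  (b) Q = 13.36  (c) BW = 78.88 Hz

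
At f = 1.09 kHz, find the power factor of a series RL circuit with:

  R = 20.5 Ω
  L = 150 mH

Step 1 — Angular frequency: ω = 2π·f = 2π·1090 = 6849 rad/s.
Step 2 — Component impedances:
  R: Z = R = 20.5 Ω
  L: Z = jωL = j·6849·0.15 = 0 + j1027 Ω
Step 3 — Series combination: Z_total = R + L = 20.5 + j1027 Ω = 1028∠88.9° Ω.
Step 4 — Power factor: PF = cos(φ) = Re(Z)/|Z| = 20.5/1027.5 = 0.01995.
Step 5 — Type: Im(Z) = 1027 ⇒ lagging (phase φ = 88.9°).

PF = 0.01995 (lagging, φ = 88.9°)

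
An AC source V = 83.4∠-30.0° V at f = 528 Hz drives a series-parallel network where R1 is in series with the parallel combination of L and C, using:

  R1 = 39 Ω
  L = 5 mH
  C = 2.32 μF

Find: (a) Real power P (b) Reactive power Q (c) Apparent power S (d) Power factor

Step 1 — Angular frequency: ω = 2π·f = 2π·528 = 3318 rad/s.
Step 2 — Component impedances:
  R1: Z = R = 39 Ω
  L: Z = jωL = j·3318·0.005 = 0 + j16.59 Ω
  C: Z = 1/(jωC) = -j/(ω·C) = 0 - j129.9 Ω
Step 3 — Parallel branch: L || C = 1/(1/L + 1/C) = 0 + j19.02 Ω.
Step 4 — Series with R1: Z_total = R1 + (L || C) = 39 + j19.02 Ω = 43.39∠26.0° Ω.
Step 5 — Source phasor: V = 83.4∠-30.0° V = 72.23 - j41.7 V.
Step 6 — Current: I = V / Z = 1.075 - j1.593 A = 1.922∠-56.0° A.
Step 7 — Complex power: S = V·I* = 144.1 + j70.26 VA.
Step 8 — Real power: P = Re(S) = 144.1 W.
Step 9 — Reactive power: Q = Im(S) = 70.26 VAR.
Step 10 — Apparent power: |S| = 160.3 VA.
Step 11 — Power factor: PF = P/|S| = 0.8989 (lagging).

(a) P = 144.1 W  (b) Q = 70.26 VAR  (c) S = 160.3 VA  (d) PF = 0.8989 (lagging)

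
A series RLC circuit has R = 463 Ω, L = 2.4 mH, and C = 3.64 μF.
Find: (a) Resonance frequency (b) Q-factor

Step 1 — Resonance condition Im(Z)=0 gives ω₀ = 1/√(LC).
Step 2 — ω₀ = 1/√(0.0024·3.64e-06) = 1.07e+04 rad/s.
Step 3 — f₀ = ω₀/(2π) = 1703 Hz.
Step 4 — Series Q: Q = ω₀L/R = 1.07e+04·0.0024/463 = 0.05546.

(a) f₀ = 1703 Hz  (b) Q = 0.05546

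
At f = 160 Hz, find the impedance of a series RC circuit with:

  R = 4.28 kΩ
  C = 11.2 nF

Step 1 — Angular frequency: ω = 2π·f = 2π·160 = 1005 rad/s.
Step 2 — Component impedances:
  R: Z = R = 4280 Ω
  C: Z = 1/(jωC) = -j/(ω·C) = 0 - j8.881e+04 Ω
Step 3 — Series combination: Z_total = R + C = 4280 - j8.881e+04 Ω = 8.892e+04∠-87.2° Ω.

Z = 4280 - j8.881e+04 Ω = 8.892e+04∠-87.2° Ω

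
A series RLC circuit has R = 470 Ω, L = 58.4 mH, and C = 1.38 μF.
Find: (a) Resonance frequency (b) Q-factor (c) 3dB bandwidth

Step 1 — Resonance condition Im(Z)=0 gives ω₀ = 1/√(LC).
Step 2 — ω₀ = 1/√(0.0584·1.38e-06) = 3523 rad/s.
Step 3 — f₀ = ω₀/(2π) = 560.6 Hz.
Step 4 — Series Q: Q = ω₀L/R = 3523·0.0584/470 = 0.4377.
Step 5 — 3dB bandwidth: Δω = ω₀/Q = 8048 rad/s; BW = Δω/(2π) = 1281 Hz.

(a) f₀ = 560.6 Hz  (b) Q = 0.4377  (c) BW = 1281 Hz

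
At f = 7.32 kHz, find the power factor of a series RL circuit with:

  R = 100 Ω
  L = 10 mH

Step 1 — Angular frequency: ω = 2π·f = 2π·7320 = 4.599e+04 rad/s.
Step 2 — Component impedances:
  R: Z = R = 100 Ω
  L: Z = jωL = j·4.599e+04·0.01 = 0 + j459.9 Ω
Step 3 — Series combination: Z_total = R + L = 100 + j459.9 Ω = 470.7∠77.7° Ω.
Step 4 — Power factor: PF = cos(φ) = Re(Z)/|Z| = 100/470.67 = 0.2125.
Step 5 — Type: Im(Z) = 459.9 ⇒ lagging (phase φ = 77.7°).

PF = 0.2125 (lagging, φ = 77.7°)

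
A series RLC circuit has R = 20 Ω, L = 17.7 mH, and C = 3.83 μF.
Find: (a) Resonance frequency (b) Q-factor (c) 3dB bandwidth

Step 1 — Resonance condition Im(Z)=0 gives ω₀ = 1/√(LC).
Step 2 — ω₀ = 1/√(0.0177·3.83e-06) = 3841 rad/s.
Step 3 — f₀ = ω₀/(2π) = 611.3 Hz.
Step 4 — Series Q: Q = ω₀L/R = 3841·0.0177/20 = 3.399.
Step 5 — 3dB bandwidth: Δω = ω₀/Q = 1130 rad/s; BW = Δω/(2π) = 179.8 Hz.

(a) f₀ = 611.3 Hz  (b) Q = 3.399  (c) BW = 179.8 Hz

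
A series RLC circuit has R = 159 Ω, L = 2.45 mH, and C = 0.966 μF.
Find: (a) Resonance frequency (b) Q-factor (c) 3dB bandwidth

Step 1 — Resonance: ω₀ = 1/√(LC) = 1/√(0.00245·9.66e-07) = 2.056e+04 rad/s.
Step 2 — f₀ = ω₀/(2π) = 3272 Hz.
Step 3 — Series Q: Q = ω₀L/R = 2.056e+04·0.00245/159 = 0.3167.
Step 4 — Bandwidth: Δω = ω₀/Q = 6.49e+04 rad/s; BW = Δω/(2π) = 1.033e+04 Hz.

(a) f₀ = 3272 Hz  (b) Q = 0.3167  (c) BW = 1.033e+04 Hz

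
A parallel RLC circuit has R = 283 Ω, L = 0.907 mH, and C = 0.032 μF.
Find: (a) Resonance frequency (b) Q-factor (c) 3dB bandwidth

Step 1 — Resonance: ω₀ = 1/√(LC) = 1/√(0.000907·3.2e-08) = 1.856e+05 rad/s.
Step 2 — f₀ = ω₀/(2π) = 2.954e+04 Hz.
Step 3 — Parallel Q: Q = R/(ω₀L) = 283/(1.856e+05·0.000907) = 1.681.
Step 4 — Bandwidth: Δω = ω₀/Q = 1.104e+05 rad/s; BW = Δω/(2π) = 1.757e+04 Hz.

(a) f₀ = 2.954e+04 Hz  (b) Q = 1.681  (c) BW = 1.757e+04 Hz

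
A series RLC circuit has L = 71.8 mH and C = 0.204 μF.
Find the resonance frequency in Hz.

Step 1 — Resonance condition Im(Z)=0 gives ω₀ = 1/√(LC).
Step 2 — ω₀ = 1/√(0.0718·2.04e-07) = 8263 rad/s.
Step 3 — f₀ = ω₀/(2π) = 1315 Hz.

f₀ = 1315 Hz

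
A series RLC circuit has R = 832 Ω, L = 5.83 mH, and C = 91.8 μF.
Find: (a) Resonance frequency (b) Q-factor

Step 1 — Resonance condition Im(Z)=0 gives ω₀ = 1/√(LC).
Step 2 — ω₀ = 1/√(0.00583·9.18e-05) = 1367 rad/s.
Step 3 — f₀ = ω₀/(2π) = 217.6 Hz.
Step 4 — Series Q: Q = ω₀L/R = 1367·0.00583/832 = 0.009578.

(a) f₀ = 217.6 Hz  (b) Q = 0.009578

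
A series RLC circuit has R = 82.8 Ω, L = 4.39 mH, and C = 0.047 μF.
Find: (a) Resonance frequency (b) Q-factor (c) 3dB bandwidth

Step 1 — Resonance: ω₀ = 1/√(LC) = 1/√(0.00439·4.7e-08) = 6.962e+04 rad/s.
Step 2 — f₀ = ω₀/(2π) = 1.108e+04 Hz.
Step 3 — Series Q: Q = ω₀L/R = 6.962e+04·0.00439/82.8 = 3.691.
Step 4 — Bandwidth: Δω = ω₀/Q = 1.886e+04 rad/s; BW = Δω/(2π) = 3002 Hz.

(a) f₀ = 1.108e+04 Hz  (b) Q = 3.691  (c) BW = 3002 Hz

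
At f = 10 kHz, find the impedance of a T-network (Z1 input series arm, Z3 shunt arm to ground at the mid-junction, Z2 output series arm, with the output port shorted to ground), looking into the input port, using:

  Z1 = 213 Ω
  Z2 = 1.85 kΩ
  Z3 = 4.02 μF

Step 1 — Angular frequency: ω = 2π·f = 2π·1e+04 = 6.283e+04 rad/s.
Step 2 — Component impedances:
  Z1: Z = R = 213 Ω
  Z2: Z = R = 1850 Ω
  Z3: Z = 1/(jωC) = -j/(ω·C) = 0 - j3.959 Ω
Step 3 — With the output port shorted to ground, the output series arm Z2 runs from the junction to ground; the shunt arm Z3 also runs from the junction to ground. They appear in parallel: Z3 || Z2 = 0.008473 - j3.959 Ω.
Step 4 — Series with input arm Z1: Z_in = Z1 + (Z3 || Z2) = 213 - j3.959 Ω = 213∠-1.1° Ω.

Z = 213 - j3.959 Ω = 213∠-1.1° Ω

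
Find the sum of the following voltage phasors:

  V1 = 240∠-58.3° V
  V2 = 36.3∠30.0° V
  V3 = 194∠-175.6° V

Step 1 — Convert each phasor to rectangular form:
  V1 = 240·(cos(-58.3°) + j·sin(-58.3°)) = 126.1 - j204.2 V
  V2 = 36.3·(cos(30.0°) + j·sin(30.0°)) = 31.44 + j18.15 V
  V3 = 194·(cos(-175.6°) + j·sin(-175.6°)) = -193.4 - j14.88 V
Step 2 — Sum components: V_total = -35.88 - j200.9 V.
Step 3 — Convert to polar: |V_total| = 204.1 V, ∠V_total = -100.1°.

V_total = 204.1∠-100.1° V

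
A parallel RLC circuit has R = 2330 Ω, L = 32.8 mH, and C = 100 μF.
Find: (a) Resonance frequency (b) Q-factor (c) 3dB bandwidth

Step 1 — Resonance: ω₀ = 1/√(LC) = 1/√(0.0328·0.0001) = 552.2 rad/s.
Step 2 — f₀ = ω₀/(2π) = 87.88 Hz.
Step 3 — Parallel Q: Q = R/(ω₀L) = 2330/(552.2·0.0328) = 128.7.
Step 4 — Bandwidth: Δω = ω₀/Q = 4.292 rad/s; BW = Δω/(2π) = 0.6831 Hz.

(a) f₀ = 87.88 Hz  (b) Q = 128.7  (c) BW = 0.6831 Hz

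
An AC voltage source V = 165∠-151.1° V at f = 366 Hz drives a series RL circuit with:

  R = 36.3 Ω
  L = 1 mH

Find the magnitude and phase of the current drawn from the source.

Step 1 — Angular frequency: ω = 2π·f = 2π·366 = 2300 rad/s.
Step 2 — Component impedances:
  R: Z = R = 36.3 Ω
  L: Z = jωL = j·2300·0.001 = 0 + j2.3 Ω
Step 3 — Series combination: Z_total = R + L = 36.3 + j2.3 Ω = 36.37∠3.6° Ω.
Step 4 — Source phasor: V = 165∠-151.1° V = -144.5 - j79.74 V.
Step 5 — Ohm's law: I = V / Z_total = (-144.5 - j79.74) / (36.3 + j2.3) = -4.102 - j1.937 A.
Step 6 — Convert to polar: |I| = 4.536 A, ∠I = -154.7°.

I = 4.536∠-154.7° A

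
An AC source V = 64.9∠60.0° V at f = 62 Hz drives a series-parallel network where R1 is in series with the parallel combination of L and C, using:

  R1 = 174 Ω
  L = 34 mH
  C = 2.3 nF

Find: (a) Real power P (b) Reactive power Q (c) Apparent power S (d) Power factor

Step 1 — Angular frequency: ω = 2π·f = 2π·62 = 389.6 rad/s.
Step 2 — Component impedances:
  R1: Z = R = 174 Ω
  L: Z = jωL = j·389.6·0.034 = 0 + j13.24 Ω
  C: Z = 1/(jωC) = -j/(ω·C) = 0 - j1.116e+06 Ω
Step 3 — Parallel branch: L || C = 1/(1/L + 1/C) = 0 + j13.25 Ω.
Step 4 — Series with R1: Z_total = R1 + (L || C) = 174 + j13.25 Ω = 174.5∠4.4° Ω.
Step 5 — Source phasor: V = 64.9∠60.0° V = 32.45 + j56.21 V.
Step 6 — Current: I = V / Z = 0.2099 + j0.307 A = 0.3719∠55.6° A.
Step 7 — Complex power: S = V·I* = 24.07 + j1.832 VA.
Step 8 — Real power: P = Re(S) = 24.07 W.
Step 9 — Reactive power: Q = Im(S) = 1.832 VAR.
Step 10 — Apparent power: |S| = 24.14 VA.
Step 11 — Power factor: PF = P/|S| = 0.9971 (lagging).

(a) P = 24.07 W  (b) Q = 1.832 VAR  (c) S = 24.14 VA  (d) PF = 0.9971 (lagging)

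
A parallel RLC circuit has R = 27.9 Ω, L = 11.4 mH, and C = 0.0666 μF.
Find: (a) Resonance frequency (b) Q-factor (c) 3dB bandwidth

Step 1 — Resonance: ω₀ = 1/√(LC) = 1/√(0.0114·6.66e-08) = 3.629e+04 rad/s.
Step 2 — f₀ = ω₀/(2π) = 5776 Hz.
Step 3 — Parallel Q: Q = R/(ω₀L) = 27.9/(3.629e+04·0.0114) = 0.06744.
Step 4 — Bandwidth: Δω = ω₀/Q = 5.382e+05 rad/s; BW = Δω/(2π) = 8.565e+04 Hz.

(a) f₀ = 5776 Hz  (b) Q = 0.06744  (c) BW = 8.565e+04 Hz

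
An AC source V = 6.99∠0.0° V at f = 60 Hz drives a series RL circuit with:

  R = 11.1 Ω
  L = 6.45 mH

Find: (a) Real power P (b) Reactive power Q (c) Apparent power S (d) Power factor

Step 1 — Angular frequency: ω = 2π·f = 2π·60 = 377 rad/s.
Step 2 — Component impedances:
  R: Z = R = 11.1 Ω
  L: Z = jωL = j·377·0.00645 = 0 + j2.432 Ω
Step 3 — Series combination: Z_total = R + L = 11.1 + j2.432 Ω = 11.36∠12.4° Ω.
Step 4 — Source phasor: V = 6.99∠0.0° V = 6.99 V.
Step 5 — Current: I = V / Z = 0.6009 - j0.1316 A = 0.6151∠-12.4° A.
Step 6 — Complex power: S = V·I* = 4.2 + j0.9201 VA.
Step 7 — Real power: P = Re(S) = 4.2 W.
Step 8 — Reactive power: Q = Im(S) = 0.9201 VAR.
Step 9 — Apparent power: |S| = 4.3 VA.
Step 10 — Power factor: PF = P/|S| = 0.9768 (lagging).

(a) P = 4.2 W  (b) Q = 0.9201 VAR  (c) S = 4.3 VA  (d) PF = 0.9768 (lagging)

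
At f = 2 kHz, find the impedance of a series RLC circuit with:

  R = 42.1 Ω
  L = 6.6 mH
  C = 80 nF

Step 1 — Angular frequency: ω = 2π·f = 2π·2000 = 1.257e+04 rad/s.
Step 2 — Component impedances:
  R: Z = R = 42.1 Ω
  L: Z = jωL = j·1.257e+04·0.0066 = 0 + j82.94 Ω
  C: Z = 1/(jωC) = -j/(ω·C) = 0 - j994.7 Ω
Step 3 — Series combination: Z_total = R + L + C = 42.1 - j911.8 Ω = 912.8∠-87.4° Ω.

Z = 42.1 - j911.8 Ω = 912.8∠-87.4° Ω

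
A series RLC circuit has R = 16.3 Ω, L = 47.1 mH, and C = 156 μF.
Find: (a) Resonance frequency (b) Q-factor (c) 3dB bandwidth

Step 1 — Resonance condition Im(Z)=0 gives ω₀ = 1/√(LC).
Step 2 — ω₀ = 1/√(0.0471·0.000156) = 368.9 rad/s.
Step 3 — f₀ = ω₀/(2π) = 58.71 Hz.
Step 4 — Series Q: Q = ω₀L/R = 368.9·0.0471/16.3 = 1.066.
Step 5 — 3dB bandwidth: Δω = ω₀/Q = 346.1 rad/s; BW = Δω/(2π) = 55.08 Hz.

(a) f₀ = 58.71 Hz  (b) Q = 1.066  (c) BW = 55.08 Hz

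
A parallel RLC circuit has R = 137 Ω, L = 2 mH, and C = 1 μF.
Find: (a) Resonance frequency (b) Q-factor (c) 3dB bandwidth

Step 1 — Resonance: ω₀ = 1/√(LC) = 1/√(0.002·1e-06) = 2.236e+04 rad/s.
Step 2 — f₀ = ω₀/(2π) = 3559 Hz.
Step 3 — Parallel Q: Q = R/(ω₀L) = 137/(2.236e+04·0.002) = 3.063.
Step 4 — Bandwidth: Δω = ω₀/Q = 7299 rad/s; BW = Δω/(2π) = 1162 Hz.

(a) f₀ = 3559 Hz  (b) Q = 3.063  (c) BW = 1162 Hz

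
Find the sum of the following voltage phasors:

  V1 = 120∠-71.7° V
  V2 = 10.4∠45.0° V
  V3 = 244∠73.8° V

Step 1 — Convert each phasor to rectangular form:
  V1 = 120·(cos(-71.7°) + j·sin(-71.7°)) = 37.68 - j113.9 V
  V2 = 10.4·(cos(45.0°) + j·sin(45.0°)) = 7.354 + j7.354 V
  V3 = 244·(cos(73.8°) + j·sin(73.8°)) = 68.07 + j234.3 V
Step 2 — Sum components: V_total = 113.1 + j127.7 V.
Step 3 — Convert to polar: |V_total| = 170.6 V, ∠V_total = 48.5°.

V_total = 170.6∠48.5° V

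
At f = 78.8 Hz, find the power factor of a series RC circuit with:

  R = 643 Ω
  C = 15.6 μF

Step 1 — Angular frequency: ω = 2π·f = 2π·78.8 = 495.1 rad/s.
Step 2 — Component impedances:
  R: Z = R = 643 Ω
  C: Z = 1/(jωC) = -j/(ω·C) = 0 - j129.5 Ω
Step 3 — Series combination: Z_total = R + C = 643 - j129.5 Ω = 655.9∠-11.4° Ω.
Step 4 — Power factor: PF = cos(φ) = Re(Z)/|Z| = 643/655.9 = 0.9803.
Step 5 — Type: Im(Z) = -129.5 ⇒ leading (phase φ = -11.4°).

PF = 0.9803 (leading, φ = -11.4°)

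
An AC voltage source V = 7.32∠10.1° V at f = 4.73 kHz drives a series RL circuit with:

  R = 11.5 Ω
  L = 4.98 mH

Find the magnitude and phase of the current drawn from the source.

Step 1 — Angular frequency: ω = 2π·f = 2π·4730 = 2.972e+04 rad/s.
Step 2 — Component impedances:
  R: Z = R = 11.5 Ω
  L: Z = jωL = j·2.972e+04·0.00498 = 0 + j148 Ω
Step 3 — Series combination: Z_total = R + L = 11.5 + j148 Ω = 148.4∠85.6° Ω.
Step 4 — Source phasor: V = 7.32∠10.1° V = 7.207 + j1.284 V.
Step 5 — Ohm's law: I = V / Z_total = (7.207 + j1.284) / (11.5 + j148) = 0.01238 - j0.04773 A.
Step 6 — Convert to polar: |I| = 0.04931 A, ∠I = -75.5°.

I = 0.04931∠-75.5° A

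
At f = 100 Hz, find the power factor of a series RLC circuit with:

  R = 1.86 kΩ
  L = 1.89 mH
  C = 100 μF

Step 1 — Angular frequency: ω = 2π·f = 2π·100 = 628.3 rad/s.
Step 2 — Component impedances:
  R: Z = R = 1860 Ω
  L: Z = jωL = j·628.3·0.00189 = 0 + j1.188 Ω
  C: Z = 1/(jωC) = -j/(ω·C) = 0 - j15.92 Ω
Step 3 — Series combination: Z_total = R + L + C = 1860 - j14.73 Ω = 1860∠-0.5° Ω.
Step 4 — Power factor: PF = cos(φ) = Re(Z)/|Z| = 1860/1860 = 1.
Step 5 — Type: Im(Z) = -14.73 ⇒ leading (phase φ = -0.5°).

PF = 1 (leading, φ = -0.5°)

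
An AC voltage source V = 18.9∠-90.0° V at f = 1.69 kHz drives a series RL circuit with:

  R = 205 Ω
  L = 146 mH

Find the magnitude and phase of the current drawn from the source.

Step 1 — Angular frequency: ω = 2π·f = 2π·1690 = 1.062e+04 rad/s.
Step 2 — Component impedances:
  R: Z = R = 205 Ω
  L: Z = jωL = j·1.062e+04·0.146 = 0 + j1550 Ω
Step 3 — Series combination: Z_total = R + L = 205 + j1550 Ω = 1564∠82.5° Ω.
Step 4 — Source phasor: V = 18.9∠-90.0° V = 0 - j18.9 V.
Step 5 — Ohm's law: I = V / Z_total = (0 - j18.9) / (205 + j1550) = -0.01198 - j0.001584 A.
Step 6 — Convert to polar: |I| = 0.01209 A, ∠I = -172.5°.

I = 0.01209∠-172.5° A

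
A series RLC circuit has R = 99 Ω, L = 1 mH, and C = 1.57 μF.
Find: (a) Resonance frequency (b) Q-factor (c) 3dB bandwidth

Step 1 — Resonance: ω₀ = 1/√(LC) = 1/√(0.001·1.57e-06) = 2.524e+04 rad/s.
Step 2 — f₀ = ω₀/(2π) = 4017 Hz.
Step 3 — Series Q: Q = ω₀L/R = 2.524e+04·0.001/99 = 0.2549.
Step 4 — Bandwidth: Δω = ω₀/Q = 9.9e+04 rad/s; BW = Δω/(2π) = 1.576e+04 Hz.

(a) f₀ = 4017 Hz  (b) Q = 0.2549  (c) BW = 1.576e+04 Hz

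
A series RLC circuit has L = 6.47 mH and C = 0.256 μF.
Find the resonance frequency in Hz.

Step 1 — Resonance condition Im(Z)=0 gives ω₀ = 1/√(LC).
Step 2 — ω₀ = 1/√(0.00647·2.56e-07) = 2.457e+04 rad/s.
Step 3 — f₀ = ω₀/(2π) = 3911 Hz.

f₀ = 3911 Hz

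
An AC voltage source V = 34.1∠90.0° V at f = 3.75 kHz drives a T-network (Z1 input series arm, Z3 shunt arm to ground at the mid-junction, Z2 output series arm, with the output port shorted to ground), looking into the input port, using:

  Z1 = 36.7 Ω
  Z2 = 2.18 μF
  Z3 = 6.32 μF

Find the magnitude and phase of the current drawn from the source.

Step 1 — Angular frequency: ω = 2π·f = 2π·3750 = 2.356e+04 rad/s.
Step 2 — Component impedances:
  Z1: Z = R = 36.7 Ω
  Z2: Z = 1/(jωC) = -j/(ω·C) = 0 - j19.47 Ω
  Z3: Z = 1/(jωC) = -j/(ω·C) = 0 - j6.715 Ω
Step 3 — With the output port shorted to ground, the output series arm Z2 runs from the junction to ground; the shunt arm Z3 also runs from the junction to ground. They appear in parallel: Z3 || Z2 = 0 - j4.993 Ω.
Step 4 — Series with input arm Z1: Z_in = Z1 + (Z3 || Z2) = 36.7 - j4.993 Ω = 37.04∠-7.7° Ω.
Step 5 — Source phasor: V = 34.1∠90.0° V = 0 + j34.1 V.
Step 6 — Ohm's law: I = V / Z_total = (0 + j34.1) / (36.7 - j4.993) = -0.1241 + j0.9123 A.
Step 7 — Convert to polar: |I| = 0.9207 A, ∠I = 97.7°.

I = 0.9207∠97.7° A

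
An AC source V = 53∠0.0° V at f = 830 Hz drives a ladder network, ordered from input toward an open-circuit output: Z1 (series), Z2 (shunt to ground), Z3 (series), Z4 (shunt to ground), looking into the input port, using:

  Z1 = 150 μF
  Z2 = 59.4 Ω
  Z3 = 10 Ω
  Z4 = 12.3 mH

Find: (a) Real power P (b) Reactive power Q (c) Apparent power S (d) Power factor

Step 1 — Angular frequency: ω = 2π·f = 2π·830 = 5215 rad/s.
Step 2 — Component impedances:
  Z1: Z = 1/(jωC) = -j/(ω·C) = 0 - j1.278 Ω
  Z2: Z = R = 59.4 Ω
  Z3: Z = R = 10 Ω
  Z4: Z = jωL = j·5215·0.0123 = 0 + j64.15 Ω
Step 3 — Ladder network (open output): work backward from the far end, alternating series and parallel combinations. Z_in = 31.98 + j24.06 Ω = 40.02∠37.0° Ω.
Step 4 — Source phasor: V = 53∠0.0° V = 53 V.
Step 5 — Current: I = V / Z = 1.058 - j0.7962 A = 1.324∠-37.0° A.
Step 6 — Complex power: S = V·I* = 56.08 + j42.2 VA.
Step 7 — Real power: P = Re(S) = 56.08 W.
Step 8 — Reactive power: Q = Im(S) = 42.2 VAR.
Step 9 — Apparent power: |S| = 70.18 VA.
Step 10 — Power factor: PF = P/|S| = 0.7991 (lagging).

(a) P = 56.08 W  (b) Q = 42.2 VAR  (c) S = 70.18 VA  (d) PF = 0.7991 (lagging)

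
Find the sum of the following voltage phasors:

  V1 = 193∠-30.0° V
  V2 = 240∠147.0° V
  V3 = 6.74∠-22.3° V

Step 1 — Convert each phasor to rectangular form:
  V1 = 193·(cos(-30.0°) + j·sin(-30.0°)) = 167.1 - j96.5 V
  V2 = 240·(cos(147.0°) + j·sin(147.0°)) = -201.3 + j130.7 V
  V3 = 6.74·(cos(-22.3°) + j·sin(-22.3°)) = 6.236 - j2.558 V
Step 2 — Sum components: V_total = -27.9 + j31.66 V.
Step 3 — Convert to polar: |V_total| = 42.2 V, ∠V_total = 131.4°.

V_total = 42.2∠131.4° V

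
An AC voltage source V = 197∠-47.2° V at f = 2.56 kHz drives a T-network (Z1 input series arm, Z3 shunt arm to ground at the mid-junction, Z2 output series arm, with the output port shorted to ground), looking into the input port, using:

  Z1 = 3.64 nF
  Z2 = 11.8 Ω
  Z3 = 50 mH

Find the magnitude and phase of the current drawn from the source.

Step 1 — Angular frequency: ω = 2π·f = 2π·2560 = 1.608e+04 rad/s.
Step 2 — Component impedances:
  Z1: Z = 1/(jωC) = -j/(ω·C) = 0 - j1.708e+04 Ω
  Z2: Z = R = 11.8 Ω
  Z3: Z = jωL = j·1.608e+04·0.05 = 0 + j804.2 Ω
Step 3 — With the output port shorted to ground, the output series arm Z2 runs from the junction to ground; the shunt arm Z3 also runs from the junction to ground. They appear in parallel: Z3 || Z2 = 11.8 + j0.1731 Ω.
Step 4 — Series with input arm Z1: Z_in = Z1 + (Z3 || Z2) = 11.8 - j1.708e+04 Ω = 1.708e+04∠-90.0° Ω.
Step 5 — Source phasor: V = 197∠-47.2° V = 133.8 - j144.5 V.
Step 6 — Ohm's law: I = V / Z_total = (133.8 - j144.5) / (11.8 - j1.708e+04) = 0.008468 + j0.007831 A.
Step 7 — Convert to polar: |I| = 0.01153 A, ∠I = 42.8°.

I = 0.01153∠42.8° A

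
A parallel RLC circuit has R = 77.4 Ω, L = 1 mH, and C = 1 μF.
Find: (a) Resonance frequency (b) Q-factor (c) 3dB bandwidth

Step 1 — Resonance: ω₀ = 1/√(LC) = 1/√(0.001·1e-06) = 3.162e+04 rad/s.
Step 2 — f₀ = ω₀/(2π) = 5033 Hz.
Step 3 — Parallel Q: Q = R/(ω₀L) = 77.4/(3.162e+04·0.001) = 2.448.
Step 4 — Bandwidth: Δω = ω₀/Q = 1.292e+04 rad/s; BW = Δω/(2π) = 2056 Hz.

(a) f₀ = 5033 Hz  (b) Q = 2.448  (c) BW = 2056 Hz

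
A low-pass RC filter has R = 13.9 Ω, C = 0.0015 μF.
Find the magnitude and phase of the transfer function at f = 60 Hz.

Step 1 — Angular frequency: ω = 2π·60 = 377 rad/s.
Step 2 — Transfer function: H(jω) = 1/(1 + jωRC).
Step 3 — Denominator: 1 + jωRC = 1 + j·377·13.9·1.5e-09 = 1 + j7.86e-06.
Step 4 — H = 1 - j7.86e-06.
Step 5 — Magnitude: |H| = 1 (-0.0 dB); phase: φ = -0.0°.

|H| = 1 (-0.0 dB), φ = -0.0°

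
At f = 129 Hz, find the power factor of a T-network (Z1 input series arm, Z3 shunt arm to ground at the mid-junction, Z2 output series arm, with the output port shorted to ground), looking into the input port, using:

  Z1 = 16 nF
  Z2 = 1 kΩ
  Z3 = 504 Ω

Step 1 — Angular frequency: ω = 2π·f = 2π·129 = 810.5 rad/s.
Step 2 — Component impedances:
  Z1: Z = 1/(jωC) = -j/(ω·C) = 0 - j7.711e+04 Ω
  Z2: Z = R = 1000 Ω
  Z3: Z = R = 504 Ω
Step 3 — With the output port shorted to ground, the output series arm Z2 runs from the junction to ground; the shunt arm Z3 also runs from the junction to ground. They appear in parallel: Z3 || Z2 = 335.1 Ω.
Step 4 — Series with input arm Z1: Z_in = Z1 + (Z3 || Z2) = 335.1 - j7.711e+04 Ω = 7.711e+04∠-89.8° Ω.
Step 5 — Power factor: PF = cos(φ) = Re(Z)/|Z| = 335.1/7.711e+04 = 0.004346.
Step 6 — Type: Im(Z) = -7.711e+04 ⇒ leading (phase φ = -89.8°).

PF = 0.004346 (leading, φ = -89.8°)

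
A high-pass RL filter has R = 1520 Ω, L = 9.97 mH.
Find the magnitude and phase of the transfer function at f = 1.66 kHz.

Step 1 — Angular frequency: ω = 2π·1660 = 1.043e+04 rad/s.
Step 2 — Transfer function: H(jω) = jωL/(R + jωL).
Step 3 — Numerator jωL = j·104; denominator R + jωL = 1520 + j104.
Step 4 — H = 0.004659 + j0.06809.
Step 5 — Magnitude: |H| = 0.06825 (-23.3 dB); phase: φ = 86.1°.

|H| = 0.06825 (-23.3 dB), φ = 86.1°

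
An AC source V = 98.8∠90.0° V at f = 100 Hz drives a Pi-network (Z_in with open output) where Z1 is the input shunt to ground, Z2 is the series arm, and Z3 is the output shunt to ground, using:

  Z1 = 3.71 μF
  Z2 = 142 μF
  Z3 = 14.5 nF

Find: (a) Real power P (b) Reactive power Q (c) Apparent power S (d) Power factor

Step 1 — Angular frequency: ω = 2π·f = 2π·100 = 628.3 rad/s.
Step 2 — Component impedances:
  Z1: Z = 1/(jωC) = -j/(ω·C) = 0 - j429 Ω
  Z2: Z = 1/(jωC) = -j/(ω·C) = 0 - j11.21 Ω
  Z3: Z = 1/(jωC) = -j/(ω·C) = 0 - j1.098e+05 Ω
Step 3 — With open output, the series arm Z2 and the output shunt Z3 appear in series to ground: Z2 + Z3 = 0 - j1.098e+05 Ω.
Step 4 — Parallel with input shunt Z1: Z_in = Z1 || (Z2 + Z3) = 0 - j427.3 Ω = 427.3∠-90.0° Ω.
Step 5 — Source phasor: V = 98.8∠90.0° V = 0 + j98.8 V.
Step 6 — Current: I = V / Z = -0.2312 A = 0.2312∠180.0° A.
Step 7 — Complex power: S = V·I* = 0 - j22.84 VA.
Step 8 — Real power: P = Re(S) = 0 W.
Step 9 — Reactive power: Q = Im(S) = -22.84 VAR.
Step 10 — Apparent power: |S| = 22.84 VA.
Step 11 — Power factor: PF = P/|S| = 0 (leading).

(a) P = 0 W  (b) Q = -22.84 VAR  (c) S = 22.84 VA  (d) PF = 0 (leading)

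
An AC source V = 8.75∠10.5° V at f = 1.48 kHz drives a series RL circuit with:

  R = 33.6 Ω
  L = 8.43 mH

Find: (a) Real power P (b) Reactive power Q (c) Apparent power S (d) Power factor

Step 1 — Angular frequency: ω = 2π·f = 2π·1480 = 9299 rad/s.
Step 2 — Component impedances:
  R: Z = R = 33.6 Ω
  L: Z = jωL = j·9299·0.00843 = 0 + j78.39 Ω
Step 3 — Series combination: Z_total = R + L = 33.6 + j78.39 Ω = 85.29∠66.8° Ω.
Step 4 — Source phasor: V = 8.75∠10.5° V = 8.603 + j1.595 V.
Step 5 — Current: I = V / Z = 0.05692 - j0.08535 A = 0.1026∠-56.3° A.
Step 6 — Complex power: S = V·I* = 0.3536 + j0.8251 VA.
Step 7 — Real power: P = Re(S) = 0.3536 W.
Step 8 — Reactive power: Q = Im(S) = 0.8251 VAR.
Step 9 — Apparent power: |S| = 0.8977 VA.
Step 10 — Power factor: PF = P/|S| = 0.394 (lagging).

(a) P = 0.3536 W  (b) Q = 0.8251 VAR  (c) S = 0.8977 VA  (d) PF = 0.394 (lagging)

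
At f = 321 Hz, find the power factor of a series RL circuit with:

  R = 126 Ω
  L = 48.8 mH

Step 1 — Angular frequency: ω = 2π·f = 2π·321 = 2017 rad/s.
Step 2 — Component impedances:
  R: Z = R = 126 Ω
  L: Z = jωL = j·2017·0.0488 = 0 + j98.42 Ω
Step 3 — Series combination: Z_total = R + L = 126 + j98.42 Ω = 159.9∠38.0° Ω.
Step 4 — Power factor: PF = cos(φ) = Re(Z)/|Z| = 126/159.886 = 0.7881.
Step 5 — Type: Im(Z) = 98.42 ⇒ lagging (phase φ = 38.0°).

PF = 0.7881 (lagging, φ = 38.0°)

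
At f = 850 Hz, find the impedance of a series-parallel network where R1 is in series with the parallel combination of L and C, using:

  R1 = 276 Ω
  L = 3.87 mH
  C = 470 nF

Step 1 — Angular frequency: ω = 2π·f = 2π·850 = 5341 rad/s.
Step 2 — Component impedances:
  R1: Z = R = 276 Ω
  L: Z = jωL = j·5341·0.00387 = 0 + j20.67 Ω
  C: Z = 1/(jωC) = -j/(ω·C) = 0 - j398.4 Ω
Step 3 — Parallel branch: L || C = 1/(1/L + 1/C) = 0 + j21.8 Ω.
Step 4 — Series with R1: Z_total = R1 + (L || C) = 276 + j21.8 Ω = 276.9∠4.5° Ω.

Z = 276 + j21.8 Ω = 276.9∠4.5° Ω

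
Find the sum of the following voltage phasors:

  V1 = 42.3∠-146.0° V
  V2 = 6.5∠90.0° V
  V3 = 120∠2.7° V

Step 1 — Convert each phasor to rectangular form:
  V1 = 42.3·(cos(-146.0°) + j·sin(-146.0°)) = -35.07 - j23.65 V
  V2 = 6.5·(cos(90.0°) + j·sin(90.0°)) = 0 + j6.5 V
  V3 = 120·(cos(2.7°) + j·sin(2.7°)) = 119.9 + j5.653 V
Step 2 — Sum components: V_total = 84.8 - j11.5 V.
Step 3 — Convert to polar: |V_total| = 85.57 V, ∠V_total = -7.7°.

V_total = 85.57∠-7.7° V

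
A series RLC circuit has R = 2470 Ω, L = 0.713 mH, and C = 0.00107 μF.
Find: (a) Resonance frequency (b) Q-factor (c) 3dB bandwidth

Step 1 — Resonance condition Im(Z)=0 gives ω₀ = 1/√(LC).
Step 2 — ω₀ = 1/√(0.000713·1.07e-09) = 1.145e+06 rad/s.
Step 3 — f₀ = ω₀/(2π) = 1.822e+05 Hz.
Step 4 — Series Q: Q = ω₀L/R = 1.145e+06·0.000713/2470 = 0.3305.
Step 5 — 3dB bandwidth: Δω = ω₀/Q = 3.464e+06 rad/s; BW = Δω/(2π) = 5.514e+05 Hz.

(a) f₀ = 1.822e+05 Hz  (b) Q = 0.3305  (c) BW = 5.514e+05 Hz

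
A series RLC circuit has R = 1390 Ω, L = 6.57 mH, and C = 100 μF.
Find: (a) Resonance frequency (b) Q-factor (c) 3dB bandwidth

Step 1 — Resonance: ω₀ = 1/√(LC) = 1/√(0.00657·0.0001) = 1234 rad/s.
Step 2 — f₀ = ω₀/(2π) = 196.4 Hz.
Step 3 — Series Q: Q = ω₀L/R = 1234·0.00657/1390 = 0.005831.
Step 4 — Bandwidth: Δω = ω₀/Q = 2.116e+05 rad/s; BW = Δω/(2π) = 3.367e+04 Hz.

(a) f₀ = 196.4 Hz  (b) Q = 0.005831  (c) BW = 3.367e+04 Hz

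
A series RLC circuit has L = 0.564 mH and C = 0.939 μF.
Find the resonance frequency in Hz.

Step 1 — Resonance condition Im(Z)=0 gives ω₀ = 1/√(LC).
Step 2 — ω₀ = 1/√(0.000564·9.39e-07) = 4.345e+04 rad/s.
Step 3 — f₀ = ω₀/(2π) = 6916 Hz.

f₀ = 6916 Hz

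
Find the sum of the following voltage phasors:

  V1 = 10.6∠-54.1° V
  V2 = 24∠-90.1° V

Step 1 — Convert each phasor to rectangular form:
  V1 = 10.6·(cos(-54.1°) + j·sin(-54.1°)) = 6.216 - j8.586 V
  V2 = 24·(cos(-90.1°) + j·sin(-90.1°)) = -0.04189 - j24 V
Step 2 — Sum components: V_total = 6.174 - j32.59 V.
Step 3 — Convert to polar: |V_total| = 33.17 V, ∠V_total = -79.3°.

V_total = 33.17∠-79.3° V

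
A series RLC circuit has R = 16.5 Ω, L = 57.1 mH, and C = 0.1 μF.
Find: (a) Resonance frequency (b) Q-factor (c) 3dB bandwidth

Step 1 — Resonance condition Im(Z)=0 gives ω₀ = 1/√(LC).
Step 2 — ω₀ = 1/√(0.0571·1e-07) = 1.323e+04 rad/s.
Step 3 — f₀ = ω₀/(2π) = 2106 Hz.
Step 4 — Series Q: Q = ω₀L/R = 1.323e+04·0.0571/16.5 = 45.8.
Step 5 — 3dB bandwidth: Δω = ω₀/Q = 289 rad/s; BW = Δω/(2π) = 45.99 Hz.

(a) f₀ = 2106 Hz  (b) Q = 45.8  (c) BW = 45.99 Hz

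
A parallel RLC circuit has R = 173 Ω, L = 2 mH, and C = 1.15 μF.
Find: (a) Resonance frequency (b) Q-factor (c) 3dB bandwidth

Step 1 — Resonance: ω₀ = 1/√(LC) = 1/√(0.002·1.15e-06) = 2.085e+04 rad/s.
Step 2 — f₀ = ω₀/(2π) = 3319 Hz.
Step 3 — Parallel Q: Q = R/(ω₀L) = 173/(2.085e+04·0.002) = 4.148.
Step 4 — Bandwidth: Δω = ω₀/Q = 5026 rad/s; BW = Δω/(2π) = 800 Hz.

(a) f₀ = 3319 Hz  (b) Q = 4.148  (c) BW = 800 Hz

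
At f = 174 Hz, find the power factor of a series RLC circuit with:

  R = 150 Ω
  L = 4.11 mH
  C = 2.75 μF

Step 1 — Angular frequency: ω = 2π·f = 2π·174 = 1093 rad/s.
Step 2 — Component impedances:
  R: Z = R = 150 Ω
  L: Z = jωL = j·1093·0.00411 = 0 + j4.493 Ω
  C: Z = 1/(jωC) = -j/(ω·C) = 0 - j332.6 Ω
Step 3 — Series combination: Z_total = R + L + C = 150 - j328.1 Ω = 360.8∠-65.4° Ω.
Step 4 — Power factor: PF = cos(φ) = Re(Z)/|Z| = 150/360.78 = 0.4158.
Step 5 — Type: Im(Z) = -328.1 ⇒ leading (phase φ = -65.4°).

PF = 0.4158 (leading, φ = -65.4°)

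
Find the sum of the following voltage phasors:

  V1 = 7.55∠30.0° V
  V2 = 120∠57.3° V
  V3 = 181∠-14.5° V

Step 1 — Convert each phasor to rectangular form:
  V1 = 7.55·(cos(30.0°) + j·sin(30.0°)) = 6.538 + j3.775 V
  V2 = 120·(cos(57.3°) + j·sin(57.3°)) = 64.83 + j101 V
  V3 = 181·(cos(-14.5°) + j·sin(-14.5°)) = 175.2 - j45.32 V
Step 2 — Sum components: V_total = 246.6 + j59.44 V.
Step 3 — Convert to polar: |V_total| = 253.7 V, ∠V_total = 13.6°.

V_total = 253.7∠13.6° V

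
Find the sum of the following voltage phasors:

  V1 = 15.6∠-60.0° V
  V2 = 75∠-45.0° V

Step 1 — Convert each phasor to rectangular form:
  V1 = 15.6·(cos(-60.0°) + j·sin(-60.0°)) = 7.8 - j13.51 V
  V2 = 75·(cos(-45.0°) + j·sin(-45.0°)) = 53.03 - j53.03 V
Step 2 — Sum components: V_total = 60.83 - j66.54 V.
Step 3 — Convert to polar: |V_total| = 90.16 V, ∠V_total = -47.6°.

V_total = 90.16∠-47.6° V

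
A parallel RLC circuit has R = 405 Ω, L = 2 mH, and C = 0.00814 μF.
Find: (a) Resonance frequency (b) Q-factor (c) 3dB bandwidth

Step 1 — Resonance: ω₀ = 1/√(LC) = 1/√(0.002·8.14e-09) = 2.478e+05 rad/s.
Step 2 — f₀ = ω₀/(2π) = 3.945e+04 Hz.
Step 3 — Parallel Q: Q = R/(ω₀L) = 405/(2.478e+05·0.002) = 0.8171.
Step 4 — Bandwidth: Δω = ω₀/Q = 3.033e+05 rad/s; BW = Δω/(2π) = 4.828e+04 Hz.

(a) f₀ = 3.945e+04 Hz  (b) Q = 0.8171  (c) BW = 4.828e+04 Hz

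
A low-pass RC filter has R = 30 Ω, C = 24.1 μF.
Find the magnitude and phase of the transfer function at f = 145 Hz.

Step 1 — Angular frequency: ω = 2π·145 = 911.1 rad/s.
Step 2 — Transfer function: H(jω) = 1/(1 + jωRC).
Step 3 — Denominator: 1 + jωRC = 1 + j·911.1·30·2.41e-05 = 1 + j0.6587.
Step 4 — H = 0.6974 - j0.4594.
Step 5 — Magnitude: |H| = 0.8351 (-1.6 dB); phase: φ = -33.4°.

|H| = 0.8351 (-1.6 dB), φ = -33.4°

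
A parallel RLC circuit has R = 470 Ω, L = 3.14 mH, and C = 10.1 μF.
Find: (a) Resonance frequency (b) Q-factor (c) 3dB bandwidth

Step 1 — Resonance: ω₀ = 1/√(LC) = 1/√(0.00314·1.01e-05) = 5615 rad/s.
Step 2 — f₀ = ω₀/(2π) = 893.7 Hz.
Step 3 — Parallel Q: Q = R/(ω₀L) = 470/(5615·0.00314) = 26.66.
Step 4 — Bandwidth: Δω = ω₀/Q = 210.7 rad/s; BW = Δω/(2π) = 33.53 Hz.

(a) f₀ = 893.7 Hz  (b) Q = 26.66  (c) BW = 33.53 Hz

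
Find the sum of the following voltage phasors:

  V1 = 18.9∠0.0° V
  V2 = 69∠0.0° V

Step 1 — Convert each phasor to rectangular form:
  V1 = 18.9·(cos(0.0°) + j·sin(0.0°)) = 18.9 V
  V2 = 69·(cos(0.0°) + j·sin(0.0°)) = 69 V
Step 2 — Sum components: V_total = 87.9 V.
Step 3 — Convert to polar: |V_total| = 87.9 V, ∠V_total = 0.0°.

V_total = 87.9∠0.0° V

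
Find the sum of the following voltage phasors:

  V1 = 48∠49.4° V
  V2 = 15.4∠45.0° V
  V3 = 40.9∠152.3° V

Step 1 — Convert each phasor to rectangular form:
  V1 = 48·(cos(49.4°) + j·sin(49.4°)) = 31.24 + j36.45 V
  V2 = 15.4·(cos(45.0°) + j·sin(45.0°)) = 10.89 + j10.89 V
  V3 = 40.9·(cos(152.3°) + j·sin(152.3°)) = -36.21 + j19.01 V
Step 2 — Sum components: V_total = 5.914 + j66.35 V.
Step 3 — Convert to polar: |V_total| = 66.61 V, ∠V_total = 84.9°.

V_total = 66.61∠84.9° V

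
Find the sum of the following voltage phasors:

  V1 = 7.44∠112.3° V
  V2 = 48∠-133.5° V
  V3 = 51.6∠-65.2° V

Step 1 — Convert each phasor to rectangular form:
  V1 = 7.44·(cos(112.3°) + j·sin(112.3°)) = -2.823 + j6.884 V
  V2 = 48·(cos(-133.5°) + j·sin(-133.5°)) = -33.04 - j34.82 V
  V3 = 51.6·(cos(-65.2°) + j·sin(-65.2°)) = 21.64 - j46.84 V
Step 2 — Sum components: V_total = -14.22 - j74.78 V.
Step 3 — Convert to polar: |V_total| = 76.12 V, ∠V_total = -100.8°.

V_total = 76.12∠-100.8° V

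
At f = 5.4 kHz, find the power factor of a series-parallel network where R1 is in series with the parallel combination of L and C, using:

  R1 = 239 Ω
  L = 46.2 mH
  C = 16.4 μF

Step 1 — Angular frequency: ω = 2π·f = 2π·5400 = 3.393e+04 rad/s.
Step 2 — Component impedances:
  R1: Z = R = 239 Ω
  L: Z = jωL = j·3.393e+04·0.0462 = 0 + j1568 Ω
  C: Z = 1/(jωC) = -j/(ω·C) = 0 - j1.797 Ω
Step 3 — Parallel branch: L || C = 1/(1/L + 1/C) = 0 - j1.799 Ω.
Step 4 — Series with R1: Z_total = R1 + (L || C) = 239 - j1.799 Ω = 239∠-0.4° Ω.
Step 5 — Power factor: PF = cos(φ) = Re(Z)/|Z| = 239/239 = 1.
Step 6 — Type: Im(Z) = -1.799 ⇒ leading (phase φ = -0.4°).

PF = 1 (leading, φ = -0.4°)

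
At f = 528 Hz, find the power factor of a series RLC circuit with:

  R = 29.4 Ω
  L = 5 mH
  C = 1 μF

Step 1 — Angular frequency: ω = 2π·f = 2π·528 = 3318 rad/s.
Step 2 — Component impedances:
  R: Z = R = 29.4 Ω
  L: Z = jωL = j·3318·0.005 = 0 + j16.59 Ω
  C: Z = 1/(jωC) = -j/(ω·C) = 0 - j301.4 Ω
Step 3 — Series combination: Z_total = R + L + C = 29.4 - j284.8 Ω = 286.4∠-84.1° Ω.
Step 4 — Power factor: PF = cos(φ) = Re(Z)/|Z| = 29.4/286.4 = 0.1027.
Step 5 — Type: Im(Z) = -284.8 ⇒ leading (phase φ = -84.1°).

PF = 0.1027 (leading, φ = -84.1°)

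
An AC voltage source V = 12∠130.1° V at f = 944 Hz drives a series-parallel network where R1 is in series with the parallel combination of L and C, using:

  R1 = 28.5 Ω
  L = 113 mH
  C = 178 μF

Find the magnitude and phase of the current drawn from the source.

Step 1 — Angular frequency: ω = 2π·f = 2π·944 = 5931 rad/s.
Step 2 — Component impedances:
  R1: Z = R = 28.5 Ω
  L: Z = jωL = j·5931·0.113 = 0 + j670.2 Ω
  C: Z = 1/(jωC) = -j/(ω·C) = 0 - j0.9472 Ω
Step 3 — Parallel branch: L || C = 1/(1/L + 1/C) = 0 - j0.9485 Ω.
Step 4 — Series with R1: Z_total = R1 + (L || C) = 28.5 - j0.9485 Ω = 28.52∠-1.9° Ω.
Step 5 — Source phasor: V = 12∠130.1° V = -7.729 + j9.179 V.
Step 6 — Ohm's law: I = V / Z_total = (-7.729 + j9.179) / (28.5 - j0.9485) = -0.2816 + j0.3127 A.
Step 7 — Convert to polar: |I| = 0.4208 A, ∠I = 132.0°.

I = 0.4208∠132.0° A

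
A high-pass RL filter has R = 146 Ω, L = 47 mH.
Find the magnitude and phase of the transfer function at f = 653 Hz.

Step 1 — Angular frequency: ω = 2π·653 = 4103 rad/s.
Step 2 — Transfer function: H(jω) = jωL/(R + jωL).
Step 3 — Numerator jωL = j·192.8; denominator R + jωL = 146 + j192.8.
Step 4 — H = 0.6356 + j0.4813.
Step 5 — Magnitude: |H| = 0.7973 (-2.0 dB); phase: φ = 37.1°.

|H| = 0.7973 (-2.0 dB), φ = 37.1°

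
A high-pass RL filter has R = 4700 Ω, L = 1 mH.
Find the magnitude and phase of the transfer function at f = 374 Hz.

Step 1 — Angular frequency: ω = 2π·374 = 2350 rad/s.
Step 2 — Transfer function: H(jω) = jωL/(R + jωL).
Step 3 — Numerator jωL = j·2.35; denominator R + jωL = 4700 + j2.35.
Step 4 — H = 2.5e-07 + j0.0005.
Step 5 — Magnitude: |H| = 0.0005 (-66.0 dB); phase: φ = 90.0°.

|H| = 0.0005 (-66.0 dB), φ = 90.0°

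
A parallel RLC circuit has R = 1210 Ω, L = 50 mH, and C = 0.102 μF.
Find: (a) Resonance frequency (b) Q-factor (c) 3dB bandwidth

Step 1 — Resonance: ω₀ = 1/√(LC) = 1/√(0.05·1.02e-07) = 1.4e+04 rad/s.
Step 2 — f₀ = ω₀/(2π) = 2229 Hz.
Step 3 — Parallel Q: Q = R/(ω₀L) = 1210/(1.4e+04·0.05) = 1.728.
Step 4 — Bandwidth: Δω = ω₀/Q = 8102 rad/s; BW = Δω/(2π) = 1290 Hz.

(a) f₀ = 2229 Hz  (b) Q = 1.728  (c) BW = 1290 Hz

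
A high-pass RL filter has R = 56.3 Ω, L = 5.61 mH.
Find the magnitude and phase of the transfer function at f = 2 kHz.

Step 1 — Angular frequency: ω = 2π·2000 = 1.257e+04 rad/s.
Step 2 — Transfer function: H(jω) = jωL/(R + jωL).
Step 3 — Numerator jωL = j·70.5; denominator R + jωL = 56.3 + j70.5.
Step 4 — H = 0.6106 + j0.4876.
Step 5 — Magnitude: |H| = 0.7814 (-2.1 dB); phase: φ = 38.6°.

|H| = 0.7814 (-2.1 dB), φ = 38.6°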